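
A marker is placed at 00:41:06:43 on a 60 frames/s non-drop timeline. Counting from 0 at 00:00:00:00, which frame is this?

frame 148003

Total seconds to the label: (0 × 3600 + 41 × 60 + 6) = 2466.
Frame index = 2466 × 60 + 43 = 148003.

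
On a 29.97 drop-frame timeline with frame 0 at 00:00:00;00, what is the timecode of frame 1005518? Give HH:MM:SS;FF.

09:19:10;26

Each 10-minute DF block holds 10 × 60 × 30 − 9 × 2 = 17982 frames. 1005518 ÷ 17982 → 55 full blocks, remainder 16508.
Within the partial block the first minute is 1800 frames and each further minute 1798, so 9 further minute boundaries passed. Total skipped labels = 18 × 55 + 2 × 9 = 1008.
Non-drop label index = 1005518 + 1008 = 1006526; at 30 labels/s that is 09:19:10:26, i.e. DF 09:19:10;26.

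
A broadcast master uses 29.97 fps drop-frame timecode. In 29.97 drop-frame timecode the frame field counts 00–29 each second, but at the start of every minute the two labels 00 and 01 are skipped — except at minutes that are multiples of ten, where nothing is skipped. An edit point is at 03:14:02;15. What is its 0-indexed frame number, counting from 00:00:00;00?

Complete 10-minute blocks: 19, each 17982 frames → 341658.
Remaining 4 whole minutes in the current block: 1800 + 3 × 1798 = 7194 frames.
Within the current minute: 2 × 30 + 15 − 2 = 73 (labels ;00/;01 skipped at this minute). Total = 341658 + 7194 + 73 = 348925.

348925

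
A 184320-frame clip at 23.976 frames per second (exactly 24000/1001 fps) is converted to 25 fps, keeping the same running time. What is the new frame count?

192192 frames

Target frames = source frames × (target rate / source rate) = 184320 × (25)/(24000/1001) = 184320 × 1001/960 = 192192.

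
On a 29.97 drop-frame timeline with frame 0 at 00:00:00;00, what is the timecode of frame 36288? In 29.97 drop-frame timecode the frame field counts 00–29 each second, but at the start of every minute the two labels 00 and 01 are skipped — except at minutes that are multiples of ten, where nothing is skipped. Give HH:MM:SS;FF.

00:20:10;24

Each 10-minute DF block holds 10 × 60 × 30 − 9 × 2 = 17982 frames. 36288 ÷ 17982 → 2 full blocks, remainder 324.
Within the partial block the first minute is 1800 frames and each further minute 1798, so 0 further minute boundaries passed. Total skipped labels = 18 × 2 + 2 × 0 = 36.
Non-drop label index = 36288 + 36 = 36324; at 30 labels/s that is 00:20:10:24, i.e. DF 00:20:10;24.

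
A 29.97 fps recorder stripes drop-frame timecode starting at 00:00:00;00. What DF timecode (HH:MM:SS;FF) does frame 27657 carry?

00:15:22;25

Each 10-minute DF block holds 10 × 60 × 30 − 9 × 2 = 17982 frames. 27657 ÷ 17982 → 1 full block, remainder 9675.
Within the partial block the first minute is 1800 frames and each further minute 1798, so 5 further minute boundaries passed. Total skipped labels = 18 × 1 + 2 × 5 = 28.
Non-drop label index = 27657 + 28 = 27685; at 30 labels/s that is 00:15:22:25, i.e. DF 00:15:22;25.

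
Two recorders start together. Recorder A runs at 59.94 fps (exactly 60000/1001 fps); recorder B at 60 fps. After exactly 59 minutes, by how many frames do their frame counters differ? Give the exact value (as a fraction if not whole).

59 min = 3540 s.
A emits 60000/1001 × 3540 = 212400000/1001 frames; B emits 60 × 3540 = 212400.
Difference = 212400/1001 frames (≈ 212.1878); B is ahead of A.

212400/1001 frames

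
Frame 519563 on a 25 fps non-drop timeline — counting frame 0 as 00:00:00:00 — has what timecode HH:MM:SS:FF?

05:46:22:13

519563 ÷ 25 = 20782 full seconds, remainder 13 frames.
20782 s = 5 h 46 min 22 s.
Timecode: 05:46:22:13.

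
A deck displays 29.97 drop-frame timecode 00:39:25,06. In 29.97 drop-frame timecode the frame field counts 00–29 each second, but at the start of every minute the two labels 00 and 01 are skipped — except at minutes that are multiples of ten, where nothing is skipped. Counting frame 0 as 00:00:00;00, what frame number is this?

As if non-drop at 30 labels/s: (0 × 3600 + 39 × 60 + 25) × 30 + 6 = 70956.
Minute boundaries passed: 39; those not divisible by 10: 39 − 3 = 36; dropped labels = 2 × 36 = 72.
Actual frame index = 70956 − 72 = 70884.

70884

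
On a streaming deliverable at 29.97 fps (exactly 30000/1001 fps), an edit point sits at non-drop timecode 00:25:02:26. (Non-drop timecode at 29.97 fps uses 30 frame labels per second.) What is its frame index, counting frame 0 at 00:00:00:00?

45086

Total seconds to the label: (0 × 3600 + 25 × 60 + 2) = 1502.
Frame index = 1502 × 30 + 26 = 45086.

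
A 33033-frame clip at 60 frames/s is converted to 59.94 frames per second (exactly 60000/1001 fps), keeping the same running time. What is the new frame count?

33000 frames

Target frames = source frames × (target rate / source rate) = 33033 × (60000/1001)/(60) = 33033 × 1000/1001 = 33000.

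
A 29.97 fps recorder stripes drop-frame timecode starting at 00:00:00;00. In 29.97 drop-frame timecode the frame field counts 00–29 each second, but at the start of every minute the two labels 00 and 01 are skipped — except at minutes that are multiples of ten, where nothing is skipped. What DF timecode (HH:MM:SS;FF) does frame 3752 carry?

00:02:05;06

Each 10-minute DF block holds 10 × 60 × 30 − 9 × 2 = 17982 frames. 3752 ÷ 17982 → 0 full blocks, remainder 3752.
Within the partial block the first minute is 1800 frames and each further minute 1798, so 2 further minute boundaries passed. Total skipped labels = 18 × 0 + 2 × 2 = 4.
Non-drop label index = 3752 + 4 = 3756; at 30 labels/s that is 00:02:05:06, i.e. DF 00:02:05;06.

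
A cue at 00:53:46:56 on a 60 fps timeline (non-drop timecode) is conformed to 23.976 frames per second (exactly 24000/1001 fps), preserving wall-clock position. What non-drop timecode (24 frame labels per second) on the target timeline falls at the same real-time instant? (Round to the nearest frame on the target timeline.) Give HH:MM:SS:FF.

Source frame index: (0×3600 + 53×60 + 46) × 60 + 56 = 193616.
Real time: 193616 / (60) = 48404/15 s.
Target frame: (48404/15) × (24000/1001) = 77446400/1001 ≈ 77369.031 → 77369.
At 24 labels/s: frame 77369 → 00:53:43:17.

00:53:43:17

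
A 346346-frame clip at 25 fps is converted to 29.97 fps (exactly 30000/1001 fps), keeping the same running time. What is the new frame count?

415200 frames

Target frames = source frames × (target rate / source rate) = 346346 × (30000/1001)/(25) = 346346 × 1200/1001 = 415200.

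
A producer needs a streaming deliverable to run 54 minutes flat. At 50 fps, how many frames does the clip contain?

54 min = 3240 s.
Frames = 3240 × 50 = 162000.

162000 frames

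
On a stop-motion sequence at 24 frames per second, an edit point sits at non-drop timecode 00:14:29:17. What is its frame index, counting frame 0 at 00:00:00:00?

Total seconds to the label: (0 × 3600 + 14 × 60 + 29) = 869.
Frame index = 869 × 24 + 17 = 20873.

20873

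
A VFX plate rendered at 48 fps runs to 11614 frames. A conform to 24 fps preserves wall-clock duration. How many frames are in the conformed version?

Target frames = source frames × (target rate / source rate) = 11614 × (24)/(48) = 11614 × 1/2 = 5807.

5807 frames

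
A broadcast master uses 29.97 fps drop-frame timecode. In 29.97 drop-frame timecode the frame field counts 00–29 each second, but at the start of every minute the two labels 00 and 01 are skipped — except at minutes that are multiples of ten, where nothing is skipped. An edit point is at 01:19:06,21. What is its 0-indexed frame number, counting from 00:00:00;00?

142257

As if non-drop at 30 labels/s: (1 × 3600 + 19 × 60 + 6) × 30 + 21 = 142401.
Minute boundaries passed: 79; those not divisible by 10: 79 − 7 = 72; dropped labels = 2 × 72 = 144.
Actual frame index = 142401 − 144 = 142257.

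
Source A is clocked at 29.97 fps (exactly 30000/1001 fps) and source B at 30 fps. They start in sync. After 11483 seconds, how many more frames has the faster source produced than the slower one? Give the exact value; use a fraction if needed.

A emits 30000/1001 × 11483 = 344490000/1001 frames; B emits 30 × 11483 = 344490.
Difference = 344490/1001 frames (≈ 344.1459); B is ahead of A.

344490/1001 frames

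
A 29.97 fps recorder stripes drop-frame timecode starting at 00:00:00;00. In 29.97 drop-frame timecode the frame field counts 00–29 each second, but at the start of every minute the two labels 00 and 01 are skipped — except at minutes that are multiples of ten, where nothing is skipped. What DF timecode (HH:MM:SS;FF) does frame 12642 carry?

Each 10-minute DF block holds 10 × 60 × 30 − 9 × 2 = 17982 frames. 12642 ÷ 17982 → 0 full blocks, remainder 12642.
Within the partial block the first minute is 1800 frames and each further minute 1798, so 7 further minute boundaries passed. Total skipped labels = 18 × 0 + 2 × 7 = 14.
Non-drop label index = 12642 + 14 = 12656; at 30 labels/s that is 00:07:01:26, i.e. DF 00:07:01;26.

00:07:01;26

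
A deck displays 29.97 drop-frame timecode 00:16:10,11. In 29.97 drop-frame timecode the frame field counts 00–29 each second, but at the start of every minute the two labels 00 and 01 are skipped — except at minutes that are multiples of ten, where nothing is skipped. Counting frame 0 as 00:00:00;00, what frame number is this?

29081

As if non-drop at 30 labels/s: (0 × 3600 + 16 × 60 + 10) × 30 + 11 = 29111.
Minute boundaries passed: 16; those not divisible by 10: 16 − 1 = 15; dropped labels = 2 × 15 = 30.
Actual frame index = 29111 − 30 = 29081.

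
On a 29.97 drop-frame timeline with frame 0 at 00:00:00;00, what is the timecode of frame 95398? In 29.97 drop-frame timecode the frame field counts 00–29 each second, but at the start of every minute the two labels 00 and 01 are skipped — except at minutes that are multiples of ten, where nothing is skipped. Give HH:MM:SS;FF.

00:53:03;04

Ten DF minutes hold 17982 frames, so frame 95398 lies in block 5 (frames 89910–107891) with 5488 frames into that block.
The block's first minute is 1800 frames and the rest 1798 each; 5488 frames reaches minute 3, so 5 × 18 + 3 × 2 = 96 labels have been skipped so far.
Adding those back, label number 95398 + 96 = 95494 at 30 labels/s is 3183 s + 4 f = 0 h 53 min 3 s frame 4, i.e. 00:53:03;04.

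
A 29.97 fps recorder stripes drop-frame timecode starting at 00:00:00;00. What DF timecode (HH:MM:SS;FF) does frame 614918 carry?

05:41:57;22

Each 10-minute DF block holds 10 × 60 × 30 − 9 × 2 = 17982 frames. 614918 ÷ 17982 → 34 full blocks, remainder 3530.
Within the partial block the first minute is 1800 frames and each further minute 1798, so 1 further minute boundary passed. Total skipped labels = 18 × 34 + 2 × 1 = 614.
Non-drop label index = 614918 + 614 = 615532; at 30 labels/s that is 05:41:57:22, i.e. DF 05:41:57;22.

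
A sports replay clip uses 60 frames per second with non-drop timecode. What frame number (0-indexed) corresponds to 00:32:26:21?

Total seconds to the label: (0 × 3600 + 32 × 60 + 26) = 1946.
Frame index = 1946 × 60 + 21 = 116781.

frame 116781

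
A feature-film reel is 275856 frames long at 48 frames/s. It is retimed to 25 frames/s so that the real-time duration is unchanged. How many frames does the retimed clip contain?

Target frames = source frames × (target rate / source rate) = 275856 × (25)/(48) = 275856 × 25/48 = 143675.

143675 frames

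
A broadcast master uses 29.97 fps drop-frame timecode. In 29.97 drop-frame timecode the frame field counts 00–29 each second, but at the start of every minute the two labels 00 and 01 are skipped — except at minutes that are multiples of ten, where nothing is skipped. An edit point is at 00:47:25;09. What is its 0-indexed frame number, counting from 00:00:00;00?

85273

As if non-drop at 30 labels/s: (0 × 3600 + 47 × 60 + 25) × 30 + 9 = 85359.
Minute boundaries passed: 47; those not divisible by 10: 47 − 4 = 43; dropped labels = 2 × 43 = 86.
Actual frame index = 85359 − 86 = 85273.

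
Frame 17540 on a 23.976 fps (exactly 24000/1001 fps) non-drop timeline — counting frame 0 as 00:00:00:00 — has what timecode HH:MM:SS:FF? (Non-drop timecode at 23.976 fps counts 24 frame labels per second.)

00:12:10:20

17540 ÷ 24 = 730 full seconds, remainder 20 frames.
730 s = 0 h 12 min 10 s.
Timecode: 00:12:10:20.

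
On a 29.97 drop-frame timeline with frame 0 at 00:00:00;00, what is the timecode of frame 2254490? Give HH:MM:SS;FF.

20:53:44;26

Ten DF minutes hold 17982 frames, so frame 2254490 lies in block 125 (frames 2247750–2265731) with 6740 frames into that block.
The block's first minute is 1800 frames and the rest 1798 each; 6740 frames reaches minute 3, so 125 × 18 + 3 × 2 = 2256 labels have been skipped so far.
Adding those back, label number 2254490 + 2256 = 2256746 at 30 labels/s is 75224 s + 26 f = 20 h 53 min 44 s frame 26, i.e. 20:53:44;26.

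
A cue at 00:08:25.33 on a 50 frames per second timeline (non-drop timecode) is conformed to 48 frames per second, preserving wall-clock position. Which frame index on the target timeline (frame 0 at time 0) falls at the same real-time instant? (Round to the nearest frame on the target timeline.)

frame 24272

Source frame index: (0×3600 + 8×60 + 25) × 50 + 33 = 25283.
Real time: 25283 / (50) = 25283/50 s.
Target frame: (25283/50) × (48) = 606792/25 ≈ 24271.680 → 24272.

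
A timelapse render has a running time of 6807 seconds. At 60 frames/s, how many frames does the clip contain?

408420 frames

Frames = 6807 × 60 = 408420.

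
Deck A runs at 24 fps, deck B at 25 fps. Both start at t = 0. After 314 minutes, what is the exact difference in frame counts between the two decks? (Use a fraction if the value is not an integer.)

18840 frames

314 min = 18840 s.
A emits 24 × 18840 = 452160 frames; B emits 25 × 18840 = 471000.
Difference = 18840 frames; B is ahead of A.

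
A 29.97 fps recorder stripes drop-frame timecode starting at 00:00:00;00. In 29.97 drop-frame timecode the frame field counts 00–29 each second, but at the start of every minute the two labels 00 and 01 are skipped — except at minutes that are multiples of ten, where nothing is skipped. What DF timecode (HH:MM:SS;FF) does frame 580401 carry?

Ten DF minutes hold 17982 frames, so frame 580401 lies in block 32 (frames 575424–593405) with 4977 frames into that block.
The block's first minute is 1800 frames and the rest 1798 each; 4977 frames reaches minute 2, so 32 × 18 + 2 × 2 = 580 labels have been skipped so far.
Adding those back, label number 580401 + 580 = 580981 at 30 labels/s is 19366 s + 1 f = 5 h 22 min 46 s frame 1, i.e. 05:22:46;01.

05:22:46;01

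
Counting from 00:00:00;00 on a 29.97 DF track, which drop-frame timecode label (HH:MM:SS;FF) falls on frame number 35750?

Ten DF minutes hold 17982 frames, so frame 35750 lies in block 1 (frames 17982–35963) with 17768 frames into that block.
The block's first minute is 1800 frames and the rest 1798 each; 17768 frames reaches minute 9, so 1 × 18 + 9 × 2 = 36 labels have been skipped so far.
Adding those back, label number 35750 + 36 = 35786 at 30 labels/s is 1192 s + 26 f = 0 h 19 min 52 s frame 26, i.e. 00:19:52;26.

00:19:52;26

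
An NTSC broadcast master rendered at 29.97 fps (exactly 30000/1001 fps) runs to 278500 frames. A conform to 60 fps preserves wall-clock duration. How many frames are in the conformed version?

557557 frames

Target frames = source frames × (target rate / source rate) = 278500 × (60)/(30000/1001) = 278500 × 1001/500 = 557557.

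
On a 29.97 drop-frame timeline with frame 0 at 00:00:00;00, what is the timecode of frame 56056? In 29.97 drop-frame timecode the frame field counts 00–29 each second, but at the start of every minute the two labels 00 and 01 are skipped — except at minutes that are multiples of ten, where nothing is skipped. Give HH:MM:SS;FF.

00:31:10;12

Ten DF minutes hold 17982 frames, so frame 56056 lies in block 3 (frames 53946–71927) with 2110 frames into that block.
The block's first minute is 1800 frames and the rest 1798 each; 2110 frames reaches minute 1, so 3 × 18 + 1 × 2 = 56 labels have been skipped so far.
Adding those back, label number 56056 + 56 = 56112 at 30 labels/s is 1870 s + 12 f = 0 h 31 min 10 s frame 12, i.e. 00:31:10;12.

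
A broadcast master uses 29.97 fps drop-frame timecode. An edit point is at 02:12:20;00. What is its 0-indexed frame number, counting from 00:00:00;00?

237962

Complete 10-minute blocks: 13, each 17982 frames → 233766.
Remaining 2 whole minutes in the current block: 1800 + 1 × 1798 = 3598 frames.
Within the current minute: 20 × 30 + 0 − 2 = 598 (labels ;00/;01 skipped at this minute). Total = 233766 + 3598 + 598 = 237962.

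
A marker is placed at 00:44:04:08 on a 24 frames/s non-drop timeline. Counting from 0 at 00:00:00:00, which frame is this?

Total seconds to the label: (0 × 3600 + 44 × 60 + 4) = 2644.
Frame index = 2644 × 24 + 8 = 63464.

frame 63464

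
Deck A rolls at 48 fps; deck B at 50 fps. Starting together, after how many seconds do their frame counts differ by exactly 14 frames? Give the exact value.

The gap grows by |50 − 48| = 2 frames per second.
Time for a 14-frame gap: 14 ÷ (2) = 7 s.

7 seconds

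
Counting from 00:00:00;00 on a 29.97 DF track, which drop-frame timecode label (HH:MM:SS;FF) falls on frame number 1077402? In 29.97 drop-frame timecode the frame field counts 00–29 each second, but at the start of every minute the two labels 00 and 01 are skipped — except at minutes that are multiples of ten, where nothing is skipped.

09:59:09;12

Ten DF minutes hold 17982 frames, so frame 1077402 lies in block 59 (frames 1060938–1078919) with 16464 frames into that block.
The block's first minute is 1800 frames and the rest 1798 each; 16464 frames reaches minute 9, so 59 × 18 + 9 × 2 = 1080 labels have been skipped so far.
Adding those back, label number 1077402 + 1080 = 1078482 at 30 labels/s is 35949 s + 12 f = 9 h 59 min 9 s frame 12, i.e. 09:59:09;12.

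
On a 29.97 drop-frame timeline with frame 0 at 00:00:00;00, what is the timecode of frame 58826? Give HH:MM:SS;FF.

Each 10-minute DF block holds 10 × 60 × 30 − 9 × 2 = 17982 frames. 58826 ÷ 17982 → 3 full blocks, remainder 4880.
Within the partial block the first minute is 1800 frames and each further minute 1798, so 2 further minute boundaries passed. Total skipped labels = 18 × 3 + 2 × 2 = 58.
Non-drop label index = 58826 + 58 = 58884; at 30 labels/s that is 00:32:42:24, i.e. DF 00:32:42;24.

00:32:42;24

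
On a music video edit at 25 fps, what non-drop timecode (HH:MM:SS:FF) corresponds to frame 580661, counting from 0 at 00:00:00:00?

06:27:06:11

580661 ÷ 25 = 23226 full seconds, remainder 11 frames.
23226 s = 6 h 27 min 6 s.
Timecode: 06:27:06:11.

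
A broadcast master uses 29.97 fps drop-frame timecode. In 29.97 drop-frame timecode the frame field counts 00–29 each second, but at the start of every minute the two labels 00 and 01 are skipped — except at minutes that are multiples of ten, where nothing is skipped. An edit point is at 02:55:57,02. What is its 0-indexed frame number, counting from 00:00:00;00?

Complete 10-minute blocks: 17, each 17982 frames → 305694.
Remaining 5 whole minutes in the current block: 1800 + 4 × 1798 = 8992 frames.
Within the current minute: 57 × 30 + 2 − 2 = 1710 (labels ;00/;01 skipped at this minute). Total = 305694 + 8992 + 1710 = 316396.

316396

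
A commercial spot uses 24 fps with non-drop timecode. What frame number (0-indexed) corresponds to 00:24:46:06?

35670

Total seconds to the label: (0 × 3600 + 24 × 60 + 46) = 1486.
Frame index = 1486 × 24 + 6 = 35670.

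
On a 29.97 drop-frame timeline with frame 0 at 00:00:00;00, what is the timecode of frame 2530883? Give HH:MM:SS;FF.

Ten DF minutes hold 17982 frames, so frame 2530883 lies in block 140 (frames 2517480–2535461) with 13403 frames into that block.
The block's first minute is 1800 frames and the rest 1798 each; 13403 frames reaches minute 7, so 140 × 18 + 7 × 2 = 2534 labels have been skipped so far.
Adding those back, label number 2530883 + 2534 = 2533417 at 30 labels/s is 84447 s + 7 f = 23 h 27 min 27 s frame 7, i.e. 23:27:27;07.

23:27:27;07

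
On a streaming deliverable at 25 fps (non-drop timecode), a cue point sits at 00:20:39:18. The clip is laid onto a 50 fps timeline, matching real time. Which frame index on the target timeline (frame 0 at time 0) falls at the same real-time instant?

Source frame index: (0×3600 + 20×60 + 39) × 25 + 18 = 30993.
Real time: 30993 / (25) = 30993/25 s.
Target frame: (30993/25) × (50) = 61986.

frame 61986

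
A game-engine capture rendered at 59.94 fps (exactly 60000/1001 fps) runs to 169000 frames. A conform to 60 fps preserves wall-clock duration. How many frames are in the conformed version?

Target frames = source frames × (target rate / source rate) = 169000 × (60)/(60000/1001) = 169000 × 1001/1000 = 169169.

169169 frames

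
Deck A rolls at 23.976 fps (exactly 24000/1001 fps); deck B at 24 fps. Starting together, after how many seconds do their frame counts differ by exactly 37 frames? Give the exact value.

The gap grows by |24 − 24000/1001| = 24/1001 frames per second.
Time for a 37-frame gap: 37 ÷ (24/1001) = 37037/24 s.

37037/24 seconds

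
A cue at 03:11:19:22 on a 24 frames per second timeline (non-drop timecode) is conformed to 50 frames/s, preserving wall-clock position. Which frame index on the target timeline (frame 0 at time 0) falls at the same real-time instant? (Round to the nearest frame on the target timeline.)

frame 573996

Source frame index: (3×3600 + 11×60 + 19) × 24 + 22 = 275518.
Real time: 275518 / (24) = 137759/12 s.
Target frame: (137759/12) × (50) = 3443975/6 ≈ 573995.833 → 573996.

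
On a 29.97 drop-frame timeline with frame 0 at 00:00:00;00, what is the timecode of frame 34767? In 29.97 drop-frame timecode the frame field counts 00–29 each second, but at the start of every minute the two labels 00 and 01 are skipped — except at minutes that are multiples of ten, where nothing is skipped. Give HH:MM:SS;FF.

00:19:20;03

Each 10-minute DF block holds 10 × 60 × 30 − 9 × 2 = 17982 frames. 34767 ÷ 17982 → 1 full block, remainder 16785.
Within the partial block the first minute is 1800 frames and each further minute 1798, so 9 further minute boundaries passed. Total skipped labels = 18 × 1 + 2 × 9 = 36.
Non-drop label index = 34767 + 36 = 34803; at 30 labels/s that is 00:19:20:03, i.e. DF 00:19:20;03.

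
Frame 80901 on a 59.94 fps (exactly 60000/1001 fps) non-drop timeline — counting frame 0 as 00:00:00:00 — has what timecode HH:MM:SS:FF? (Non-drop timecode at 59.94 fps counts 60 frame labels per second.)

80901 ÷ 60 = 1348 full seconds, remainder 21 frames.
1348 s = 0 h 22 min 28 s.
Timecode: 00:22:28:21.

00:22:28:21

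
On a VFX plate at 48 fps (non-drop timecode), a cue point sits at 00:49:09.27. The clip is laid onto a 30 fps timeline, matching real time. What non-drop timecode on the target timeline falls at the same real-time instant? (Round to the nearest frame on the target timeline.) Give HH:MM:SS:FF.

Source frame index: (0×3600 + 49×60 + 9) × 48 + 27 = 141579.
Real time: 141579 / (48) = 47193/16 s.
Target frame: (47193/16) × (30) = 707895/8 ≈ 88486.875 → 88487.
At 30 labels/s: frame 88487 → 00:49:09:17.

00:49:09:17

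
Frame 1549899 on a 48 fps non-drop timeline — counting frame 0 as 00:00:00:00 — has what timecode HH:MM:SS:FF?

1549899 ÷ 48 = 32289 full seconds, remainder 27 frames.
32289 s = 8 h 58 min 9 s.
Timecode: 08:58:09:27.

08:58:09:27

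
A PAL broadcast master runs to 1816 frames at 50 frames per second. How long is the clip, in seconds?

36.32 seconds

Running time = 1816 / (50) = 36.32 s.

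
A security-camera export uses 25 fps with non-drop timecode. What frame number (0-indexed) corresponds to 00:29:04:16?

frame 43616

Total seconds to the label: (0 × 3600 + 29 × 60 + 4) = 1744.
Frame index = 1744 × 25 + 16 = 43616.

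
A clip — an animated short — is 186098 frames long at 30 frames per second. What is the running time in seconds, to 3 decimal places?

6203.267 seconds

Running time = 186098 × 1/30 = 93049/15 s ≈ 6203.267 s.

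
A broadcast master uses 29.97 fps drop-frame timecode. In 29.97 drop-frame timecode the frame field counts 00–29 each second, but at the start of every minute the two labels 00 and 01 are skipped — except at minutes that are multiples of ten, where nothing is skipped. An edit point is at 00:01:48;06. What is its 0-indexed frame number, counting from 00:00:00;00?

3244

As if non-drop at 30 labels/s: (0 × 3600 + 1 × 60 + 48) × 30 + 6 = 3246.
Minute boundaries passed: 1; those not divisible by 10: 1 − 0 = 1; dropped labels = 2 × 1 = 2.
Actual frame index = 3246 − 2 = 3244.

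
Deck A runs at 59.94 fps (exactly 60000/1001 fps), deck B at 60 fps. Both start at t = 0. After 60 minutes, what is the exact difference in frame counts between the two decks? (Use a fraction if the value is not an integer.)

216000/1001 frames

60 min = 3600 s.
A emits 60000/1001 × 3600 = 216000000/1001 frames; B emits 60 × 3600 = 216000.
Difference = 216000/1001 frames (≈ 215.7842); B is ahead of A.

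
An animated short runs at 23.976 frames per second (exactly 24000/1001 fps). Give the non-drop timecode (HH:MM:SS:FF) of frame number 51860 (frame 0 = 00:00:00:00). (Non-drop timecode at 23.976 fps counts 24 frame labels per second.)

51860 ÷ 24 = 2160 full seconds, remainder 20 frames.
2160 s = 0 h 36 min 0 s.
Timecode: 00:36:00:20.

00:36:00:20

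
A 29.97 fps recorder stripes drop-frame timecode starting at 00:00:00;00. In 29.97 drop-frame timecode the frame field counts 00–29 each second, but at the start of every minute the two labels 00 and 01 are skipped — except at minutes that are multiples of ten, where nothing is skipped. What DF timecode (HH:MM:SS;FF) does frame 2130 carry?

Ten DF minutes hold 17982 frames, so frame 2130 lies in block 0 (frames 0–17981) with 2130 frames into that block.
The block's first minute is 1800 frames and the rest 1798 each; 2130 frames reaches minute 1, so 0 × 18 + 1 × 2 = 2 labels have been skipped so far.
Adding those back, label number 2130 + 2 = 2132 at 30 labels/s is 71 s + 2 f = 0 h 1 min 11 s frame 2, i.e. 00:01:11;02.

00:01:11;02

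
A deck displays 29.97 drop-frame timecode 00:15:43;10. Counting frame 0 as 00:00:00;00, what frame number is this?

Complete 10-minute blocks: 1, each 17982 frames → 17982.
Remaining 5 whole minutes in the current block: 1800 + 4 × 1798 = 8992 frames.
Within the current minute: 43 × 30 + 10 − 2 = 1298 (labels ;00/;01 skipped at this minute). Total = 17982 + 8992 + 1298 = 28272.

28272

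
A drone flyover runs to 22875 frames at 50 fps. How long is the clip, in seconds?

Running time = 22875 / (50) = 457.5 s.

457.5 seconds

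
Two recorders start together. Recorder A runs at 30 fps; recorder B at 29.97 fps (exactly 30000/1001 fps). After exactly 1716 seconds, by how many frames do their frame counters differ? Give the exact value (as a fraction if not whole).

A emits 30 × 1716 = 51480 frames; B emits 30000/1001 × 1716 = 360000/7.
Difference = 360/7 frames (≈ 51.4286); B is behind A.

360/7 frames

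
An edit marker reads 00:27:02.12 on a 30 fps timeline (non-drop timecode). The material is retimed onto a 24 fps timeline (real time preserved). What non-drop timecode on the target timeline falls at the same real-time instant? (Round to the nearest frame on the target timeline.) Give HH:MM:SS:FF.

00:27:02:10

Source frame index: (0×3600 + 27×60 + 2) × 30 + 12 = 48672.
Real time: 48672 / (30) = 8112/5 s.
Target frame: (8112/5) × (24) = 194688/5 ≈ 38937.600 → 38938.
At 24 labels/s: frame 38938 → 00:27:02:10.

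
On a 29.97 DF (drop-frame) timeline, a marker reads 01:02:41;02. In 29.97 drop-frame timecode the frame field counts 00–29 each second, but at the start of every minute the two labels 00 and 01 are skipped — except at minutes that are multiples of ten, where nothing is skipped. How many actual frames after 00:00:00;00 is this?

Complete 10-minute blocks: 6, each 17982 frames → 107892.
Remaining 2 whole minutes in the current block: 1800 + 1 × 1798 = 3598 frames.
Within the current minute: 41 × 30 + 2 − 2 = 1230 (labels ;00/;01 skipped at this minute). Total = 107892 + 3598 + 1230 = 112720.

112720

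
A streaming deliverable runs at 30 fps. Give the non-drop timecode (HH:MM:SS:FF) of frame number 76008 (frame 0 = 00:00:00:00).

76008 ÷ 30 = 2533 full seconds, remainder 18 frames.
2533 s = 0 h 42 min 13 s.
Timecode: 00:42:13:18.

00:42:13:18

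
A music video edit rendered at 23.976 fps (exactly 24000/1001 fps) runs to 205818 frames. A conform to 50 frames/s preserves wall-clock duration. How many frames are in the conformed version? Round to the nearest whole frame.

429216 frames

Frames at target rate = 205818 × (50) / (24000/1001) = 34337303/80 ≈ 429216.287.
Nearest whole frame: 429216.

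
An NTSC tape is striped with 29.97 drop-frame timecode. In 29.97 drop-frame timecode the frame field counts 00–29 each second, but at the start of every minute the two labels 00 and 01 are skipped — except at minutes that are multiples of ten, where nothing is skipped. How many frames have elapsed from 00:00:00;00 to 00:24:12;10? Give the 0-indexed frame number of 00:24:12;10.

As if non-drop at 30 labels/s: (0 × 3600 + 24 × 60 + 12) × 30 + 10 = 43570.
Minute boundaries passed: 24; those not divisible by 10: 24 − 2 = 22; dropped labels = 2 × 22 = 44.
Actual frame index = 43570 − 44 = 43526.

43526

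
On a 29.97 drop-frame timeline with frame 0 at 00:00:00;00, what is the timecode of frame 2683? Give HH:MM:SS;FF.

Ten DF minutes hold 17982 frames, so frame 2683 lies in block 0 (frames 0–17981) with 2683 frames into that block.
The block's first minute is 1800 frames and the rest 1798 each; 2683 frames reaches minute 1, so 0 × 18 + 1 × 2 = 2 labels have been skipped so far.
Adding those back, label number 2683 + 2 = 2685 at 30 labels/s is 89 s + 15 f = 0 h 1 min 29 s frame 15, i.e. 00:01:29;15.

00:01:29;15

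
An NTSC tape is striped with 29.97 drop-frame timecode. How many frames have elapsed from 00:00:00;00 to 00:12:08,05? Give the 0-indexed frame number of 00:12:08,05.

As if non-drop at 30 labels/s: (0 × 3600 + 12 × 60 + 8) × 30 + 5 = 21845.
Minute boundaries passed: 12; those not divisible by 10: 12 − 1 = 11; dropped labels = 2 × 11 = 22.
Actual frame index = 21845 − 22 = 21823.

21823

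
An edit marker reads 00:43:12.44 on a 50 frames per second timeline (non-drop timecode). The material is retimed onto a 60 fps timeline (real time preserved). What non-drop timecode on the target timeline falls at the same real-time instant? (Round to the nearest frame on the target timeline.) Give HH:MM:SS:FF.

00:43:12:53

Source frame index: (0×3600 + 43×60 + 12) × 50 + 44 = 129644.
Real time: 129644 / (50) = 64822/25 s.
Target frame: (64822/25) × (60) = 777864/5 ≈ 155572.800 → 155573.
At 60 labels/s: frame 155573 → 00:43:12:53.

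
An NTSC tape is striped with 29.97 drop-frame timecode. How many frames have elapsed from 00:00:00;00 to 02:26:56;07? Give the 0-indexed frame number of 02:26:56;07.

264223

As if non-drop at 30 labels/s: (2 × 3600 + 26 × 60 + 56) × 30 + 7 = 264487.
Minute boundaries passed: 146; those not divisible by 10: 146 − 14 = 132; dropped labels = 2 × 132 = 264.
Actual frame index = 264487 − 264 = 264223.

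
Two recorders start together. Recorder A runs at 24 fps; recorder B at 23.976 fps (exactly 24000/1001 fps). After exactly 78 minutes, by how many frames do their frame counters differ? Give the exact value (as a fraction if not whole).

8640/77 frames

78 min = 4680 s.
A emits 24 × 4680 = 112320 frames; B emits 24000/1001 × 4680 = 8640000/77.
Difference = 8640/77 frames (≈ 112.2078); B is behind A.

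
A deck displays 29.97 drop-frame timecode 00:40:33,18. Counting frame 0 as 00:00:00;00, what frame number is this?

72936

As if non-drop at 30 labels/s: (0 × 3600 + 40 × 60 + 33) × 30 + 18 = 73008.
Minute boundaries passed: 40; those not divisible by 10: 40 − 4 = 36; dropped labels = 2 × 36 = 72.
Actual frame index = 73008 − 72 = 72936.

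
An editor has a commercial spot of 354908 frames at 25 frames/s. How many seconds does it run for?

Running time = 354908 / (25) = 14196.32 s.

14196.32 seconds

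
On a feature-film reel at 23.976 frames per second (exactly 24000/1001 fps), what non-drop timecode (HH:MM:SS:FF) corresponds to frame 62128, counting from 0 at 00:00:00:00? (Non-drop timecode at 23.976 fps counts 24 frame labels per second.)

00:43:08:16

62128 ÷ 24 = 2588 full seconds, remainder 16 frames.
2588 s = 0 h 43 min 8 s.
Timecode: 00:43:08:16.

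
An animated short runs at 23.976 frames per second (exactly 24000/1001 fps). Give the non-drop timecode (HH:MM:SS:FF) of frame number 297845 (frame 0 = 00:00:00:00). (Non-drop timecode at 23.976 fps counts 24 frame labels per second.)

297845 ÷ 24 = 12410 full seconds, remainder 5 frames.
12410 s = 3 h 26 min 50 s.
Timecode: 03:26:50:05.

03:26:50:05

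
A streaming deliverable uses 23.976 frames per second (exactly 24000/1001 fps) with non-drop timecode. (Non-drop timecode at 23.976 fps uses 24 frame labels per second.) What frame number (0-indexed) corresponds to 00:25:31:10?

Total seconds to the label: (0 × 3600 + 25 × 60 + 31) = 1531.
Frame index = 1531 × 24 + 10 = 36754.

frame 36754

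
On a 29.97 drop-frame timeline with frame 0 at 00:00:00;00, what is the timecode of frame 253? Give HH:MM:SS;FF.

00:00:08;13

Each 10-minute DF block holds 10 × 60 × 30 − 9 × 2 = 17982 frames. 253 ÷ 17982 → 0 full blocks, remainder 253.
Within the partial block the first minute is 1800 frames and each further minute 1798, so 0 further minute boundaries passed. Total skipped labels = 18 × 0 + 2 × 0 = 0.
Non-drop label index = 253 + 0 = 253; at 30 labels/s that is 00:00:08:13, i.e. DF 00:00:08;13.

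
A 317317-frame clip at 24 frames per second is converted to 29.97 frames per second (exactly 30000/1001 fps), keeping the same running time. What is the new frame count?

396250 frames

Target frames = source frames × (target rate / source rate) = 317317 × (30000/1001)/(24) = 317317 × 1250/1001 = 396250.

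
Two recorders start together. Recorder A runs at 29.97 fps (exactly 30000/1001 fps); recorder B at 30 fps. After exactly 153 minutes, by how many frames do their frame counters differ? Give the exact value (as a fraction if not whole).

275400/1001 frames

153 min = 9180 s.
A emits 30000/1001 × 9180 = 275400000/1001 frames; B emits 30 × 9180 = 275400.
Difference = 275400/1001 frames (≈ 275.1249); B is ahead of A.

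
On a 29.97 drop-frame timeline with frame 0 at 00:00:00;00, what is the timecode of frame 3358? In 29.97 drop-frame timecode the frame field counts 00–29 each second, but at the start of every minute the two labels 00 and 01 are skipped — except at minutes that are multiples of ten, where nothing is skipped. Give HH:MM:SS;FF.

00:01:52;00

Ten DF minutes hold 17982 frames, so frame 3358 lies in block 0 (frames 0–17981) with 3358 frames into that block.
The block's first minute is 1800 frames and the rest 1798 each; 3358 frames reaches minute 1, so 0 × 18 + 1 × 2 = 2 labels have been skipped so far.
Adding those back, label number 3358 + 2 = 3360 at 30 labels/s is 112 s + 0 f = 0 h 1 min 52 s frame 0, i.e. 00:01:52;00.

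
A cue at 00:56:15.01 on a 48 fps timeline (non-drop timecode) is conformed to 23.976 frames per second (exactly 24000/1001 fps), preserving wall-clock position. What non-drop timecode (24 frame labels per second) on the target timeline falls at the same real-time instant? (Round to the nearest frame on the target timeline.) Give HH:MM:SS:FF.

Source frame index: (0×3600 + 56×60 + 15) × 48 + 1 = 162001.
Real time: 162001 / (48) = 162001/48 s.
Target frame: (162001/48) × (24000/1001) = 11571500/143 ≈ 80919.580 → 80920.
At 24 labels/s: frame 80920 → 00:56:11:16.

00:56:11:16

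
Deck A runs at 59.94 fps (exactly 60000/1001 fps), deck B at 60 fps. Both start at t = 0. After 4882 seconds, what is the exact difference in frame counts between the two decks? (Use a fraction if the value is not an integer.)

292920/1001 frames

A emits 60000/1001 × 4882 = 292920000/1001 frames; B emits 60 × 4882 = 292920.
Difference = 292920/1001 frames (≈ 292.6274); B is ahead of A.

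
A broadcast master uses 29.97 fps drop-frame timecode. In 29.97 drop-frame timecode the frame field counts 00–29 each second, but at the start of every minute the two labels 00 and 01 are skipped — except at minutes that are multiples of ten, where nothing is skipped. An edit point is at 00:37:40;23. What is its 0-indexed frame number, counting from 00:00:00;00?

Complete 10-minute blocks: 3, each 17982 frames → 53946.
Remaining 7 whole minutes in the current block: 1800 + 6 × 1798 = 12588 frames.
Within the current minute: 40 × 30 + 23 − 2 = 1221 (labels ;00/;01 skipped at this minute). Total = 53946 + 12588 + 1221 = 67755.

67755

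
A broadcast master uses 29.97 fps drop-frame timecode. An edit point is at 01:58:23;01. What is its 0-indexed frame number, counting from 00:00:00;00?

212877

Complete 10-minute blocks: 11, each 17982 frames → 197802.
Remaining 8 whole minutes in the current block: 1800 + 7 × 1798 = 14386 frames.
Within the current minute: 23 × 30 + 1 − 2 = 689 (labels ;00/;01 skipped at this minute). Total = 197802 + 14386 + 689 = 212877.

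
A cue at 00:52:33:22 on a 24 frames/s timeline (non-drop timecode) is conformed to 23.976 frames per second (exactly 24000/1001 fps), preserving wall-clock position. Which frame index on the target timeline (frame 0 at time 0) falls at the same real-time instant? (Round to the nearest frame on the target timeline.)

Source frame index: (0×3600 + 52×60 + 33) × 24 + 22 = 75694.
Real time: 75694 / (24) = 37847/12 s.
Target frame: (37847/12) × (24000/1001) = 75694000/1001 ≈ 75618.382 → 75618.

frame 75618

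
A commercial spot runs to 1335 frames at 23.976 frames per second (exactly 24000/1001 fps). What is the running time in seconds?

55.680625 seconds

Running time = 1335 / (24000/1001) = 55.680625 s.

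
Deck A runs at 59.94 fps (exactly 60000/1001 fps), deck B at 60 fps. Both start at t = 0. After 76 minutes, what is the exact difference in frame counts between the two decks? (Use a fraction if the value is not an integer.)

76 min = 4560 s.
A emits 60000/1001 × 4560 = 273600000/1001 frames; B emits 60 × 4560 = 273600.
Difference = 273600/1001 frames (≈ 273.3267); B is ahead of A.

273600/1001 frames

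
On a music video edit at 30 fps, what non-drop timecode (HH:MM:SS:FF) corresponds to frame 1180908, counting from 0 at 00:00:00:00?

1180908 ÷ 30 = 39363 full seconds, remainder 18 frames.
39363 s = 10 h 56 min 3 s.
Timecode: 10:56:03:18.

10:56:03:18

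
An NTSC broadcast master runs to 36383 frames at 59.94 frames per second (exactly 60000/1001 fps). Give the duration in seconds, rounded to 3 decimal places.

606.990 seconds

Running time = 36383 × 1001/60000 = 36419383/60000 s ≈ 606.990 s.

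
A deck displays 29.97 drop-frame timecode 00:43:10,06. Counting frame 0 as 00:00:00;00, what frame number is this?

77628

As if non-drop at 30 labels/s: (0 × 3600 + 43 × 60 + 10) × 30 + 6 = 77706.
Minute boundaries passed: 43; those not divisible by 10: 43 − 4 = 39; dropped labels = 2 × 39 = 78.
Actual frame index = 77706 − 78 = 77628.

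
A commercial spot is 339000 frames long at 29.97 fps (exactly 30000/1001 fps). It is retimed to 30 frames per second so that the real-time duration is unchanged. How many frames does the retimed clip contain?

Target frames = source frames × (target rate / source rate) = 339000 × (30)/(30000/1001) = 339000 × 1001/1000 = 339339.

339339 frames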